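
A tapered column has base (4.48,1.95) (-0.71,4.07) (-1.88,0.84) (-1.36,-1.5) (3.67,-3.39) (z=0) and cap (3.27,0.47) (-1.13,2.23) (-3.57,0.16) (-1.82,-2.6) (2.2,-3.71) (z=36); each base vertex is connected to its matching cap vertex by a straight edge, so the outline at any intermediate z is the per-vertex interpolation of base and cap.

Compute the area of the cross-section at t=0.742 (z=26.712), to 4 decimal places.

Cross-section at t=0.742: each vertex is (1-t)·p0[i] + t·p1[i].
  v1: (1-0.742)·(4.48,1.95) + 0.742·(3.27,0.47) = (3.5822,0.8518)
  v2: (1-0.742)·(-0.71,4.07) + 0.742·(-1.13,2.23) = (-1.0216,2.7047)
  v3: (1-0.742)·(-1.88,0.84) + 0.742·(-3.57,0.16) = (-3.1340,0.3354)
  v4: (1-0.742)·(-1.36,-1.5) + 0.742·(-1.82,-2.6) = (-1.7013,-2.3162)
  v5: (1-0.742)·(3.67,-3.39) + 0.742·(2.2,-3.71) = (2.5793,-3.6274)
Shoelace sum Σ(x_i·y_{i+1} − x_{i+1}·y_i):
  i=1: 3.5822·2.7047 − -1.0216·0.8518 = +10.5591 (running +10.5591)
  i=2: -1.0216·0.3354 − -3.1340·2.7047 = +8.1338 (running +18.6929)
  i=3: -3.1340·-2.3162 − -1.7013·0.3354 = +7.8296 (running +26.5225)
  i=4: -1.7013·-3.6274 − 2.5793·-2.3162 = +12.1455 (running +38.6680)
  i=5: 2.5793·0.8518 − 3.5822·-3.6274 = +15.1913 (running +53.8593)
Area = |Σ|/2 = |53.8593|/2 = 26.9297

Area at t=0.742: 26.9297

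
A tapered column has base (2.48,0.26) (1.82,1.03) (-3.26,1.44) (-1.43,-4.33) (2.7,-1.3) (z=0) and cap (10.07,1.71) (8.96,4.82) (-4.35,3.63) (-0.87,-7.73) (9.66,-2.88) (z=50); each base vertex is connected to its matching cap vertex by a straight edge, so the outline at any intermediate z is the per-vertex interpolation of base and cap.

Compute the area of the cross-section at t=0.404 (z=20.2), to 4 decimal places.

Cross-section at t=0.404: each vertex is (1-t)·p0[i] + t·p1[i].
  v1: (1-0.404)·(2.48,0.26) + 0.404·(10.07,1.71) = (5.5464,0.8458)
  v2: (1-0.404)·(1.82,1.03) + 0.404·(8.96,4.82) = (4.7046,2.5612)
  v3: (1-0.404)·(-3.26,1.44) + 0.404·(-4.35,3.63) = (-3.7004,2.3248)
  v4: (1-0.404)·(-1.43,-4.33) + 0.404·(-0.87,-7.73) = (-1.2038,-5.7036)
  v5: (1-0.404)·(2.7,-1.3) + 0.404·(9.66,-2.88) = (5.5118,-1.9383)
Shoelace sum Σ(x_i·y_{i+1} − x_{i+1}·y_i):
  i=1: 5.5464·2.5612 − 4.7046·0.8458 = +10.2260 (running +10.2260)
  i=2: 4.7046·2.3248 − -3.7004·2.5612 = +20.4142 (running +30.6402)
  i=3: -3.7004·-5.7036 − -1.2038·2.3248 = +23.9038 (running +54.5440)
  i=4: -1.2038·-1.9383 − 5.5118·-5.7036 = +33.7706 (running +88.3146)
  i=5: 5.5118·0.8458 − 5.5464·-1.9383 = +15.4125 (running +103.7271)
Area = |Σ|/2 = |103.7271|/2 = 51.8636

Area at t=0.404: 51.8636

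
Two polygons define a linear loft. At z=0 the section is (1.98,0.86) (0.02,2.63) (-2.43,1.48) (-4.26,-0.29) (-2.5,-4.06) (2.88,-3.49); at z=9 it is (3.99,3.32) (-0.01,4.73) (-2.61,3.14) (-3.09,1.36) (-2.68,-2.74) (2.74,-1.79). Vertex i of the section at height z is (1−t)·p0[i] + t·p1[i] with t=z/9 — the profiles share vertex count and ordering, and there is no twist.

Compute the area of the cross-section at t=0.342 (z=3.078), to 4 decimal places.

Area at t=0.342: 34.6878

Cross-section at t=0.342: each vertex is (1-t)·p0[i] + t·p1[i].
  v1: (1-0.342)·(1.98,0.86) + 0.342·(3.99,3.32) = (2.6674,1.7013)
  v2: (1-0.342)·(0.02,2.63) + 0.342·(-0.01,4.73) = (0.0097,3.3482)
  v3: (1-0.342)·(-2.43,1.48) + 0.342·(-2.61,3.14) = (-2.4916,2.0477)
  v4: (1-0.342)·(-4.26,-0.29) + 0.342·(-3.09,1.36) = (-3.8599,0.2743)
  v5: (1-0.342)·(-2.5,-4.06) + 0.342·(-2.68,-2.74) = (-2.5616,-3.6086)
  v6: (1-0.342)·(2.88,-3.49) + 0.342·(2.74,-1.79) = (2.8321,-2.9086)
Shoelace sum Σ(x_i·y_{i+1} − x_{i+1}·y_i):
  i=1: 2.6674·3.3482 − 0.0097·1.7013 = +8.9145 (running +8.9145)
  i=2: 0.0097·2.0477 − -2.4916·3.3482 = +8.3622 (running +17.2767)
  i=3: -2.4916·0.2743 − -3.8599·2.0477 = +7.2205 (running +24.4971)
  i=4: -3.8599·-3.6086 − -2.5616·0.2743 = +14.6312 (running +39.1283)
  i=5: -2.5616·-2.9086 − 2.8321·-3.6086 = +17.6704 (running +56.7987)
  i=6: 2.8321·1.7013 − 2.6674·-2.9086 = +12.5768 (running +69.3755)
Area = |Σ|/2 = |69.3755|/2 = 34.6878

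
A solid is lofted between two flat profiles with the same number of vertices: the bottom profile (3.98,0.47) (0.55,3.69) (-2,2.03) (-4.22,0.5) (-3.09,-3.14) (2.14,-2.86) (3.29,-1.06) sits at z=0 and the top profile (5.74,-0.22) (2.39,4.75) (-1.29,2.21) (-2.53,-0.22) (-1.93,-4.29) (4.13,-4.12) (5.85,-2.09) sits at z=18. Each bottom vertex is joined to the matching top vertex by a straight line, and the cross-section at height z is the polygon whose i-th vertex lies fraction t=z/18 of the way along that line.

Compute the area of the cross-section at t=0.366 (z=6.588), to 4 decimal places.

Area at t=0.366: 42.6949

Cross-section at t=0.366: each vertex is (1-t)·p0[i] + t·p1[i].
  v1: (1-0.366)·(3.98,0.47) + 0.366·(5.74,-0.22) = (4.6242,0.2175)
  v2: (1-0.366)·(0.55,3.69) + 0.366·(2.39,4.75) = (1.2234,4.0780)
  v3: (1-0.366)·(-2,2.03) + 0.366·(-1.29,2.21) = (-1.7401,2.0959)
  v4: (1-0.366)·(-4.22,0.5) + 0.366·(-2.53,-0.22) = (-3.6015,0.2365)
  v5: (1-0.366)·(-3.09,-3.14) + 0.366·(-1.93,-4.29) = (-2.6654,-3.5609)
  v6: (1-0.366)·(2.14,-2.86) + 0.366·(4.13,-4.12) = (2.8683,-3.3212)
  v7: (1-0.366)·(3.29,-1.06) + 0.366·(5.85,-2.09) = (4.2270,-1.4370)
Shoelace sum Σ(x_i·y_{i+1} − x_{i+1}·y_i):
  i=1: 4.6242·4.0780 − 1.2234·0.2175 = +18.5911 (running +18.5911)
  i=2: 1.2234·2.0959 − -1.7401·4.0780 = +9.6604 (running +28.2515)
  i=3: -1.7401·0.2365 − -3.6015·2.0959 = +7.1367 (running +35.3882)
  i=4: -3.6015·-3.5609 − -2.6654·0.2365 = +13.4548 (running +48.8430)
  i=5: -2.6654·-3.3212 − 2.8683·-3.5609 = +19.0662 (running +67.9092)
  i=6: 2.8683·-1.4370 − 4.2270·-3.3212 = +9.9167 (running +77.8259)
  i=7: 4.2270·0.2175 − 4.6242·-1.4370 = +7.5640 (running +85.3899)
Area = |Σ|/2 = |85.3899|/2 = 42.6949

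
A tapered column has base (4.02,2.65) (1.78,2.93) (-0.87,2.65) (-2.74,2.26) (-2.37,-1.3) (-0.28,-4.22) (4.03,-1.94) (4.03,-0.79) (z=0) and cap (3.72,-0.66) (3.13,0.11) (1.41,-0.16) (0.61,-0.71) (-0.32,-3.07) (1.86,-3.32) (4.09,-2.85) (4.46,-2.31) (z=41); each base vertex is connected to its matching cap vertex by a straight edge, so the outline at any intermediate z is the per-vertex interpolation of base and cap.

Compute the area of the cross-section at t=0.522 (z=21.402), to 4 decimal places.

Cross-section at t=0.522: each vertex is (1-t)·p0[i] + t·p1[i].
  v1: (1-0.522)·(4.02,2.65) + 0.522·(3.72,-0.66) = (3.8634,0.9222)
  v2: (1-0.522)·(1.78,2.93) + 0.522·(3.13,0.11) = (2.4847,1.4580)
  v3: (1-0.522)·(-0.87,2.65) + 0.522·(1.41,-0.16) = (0.3202,1.1832)
  v4: (1-0.522)·(-2.74,2.26) + 0.522·(0.61,-0.71) = (-0.9913,0.7097)
  v5: (1-0.522)·(-2.37,-1.3) + 0.522·(-0.32,-3.07) = (-1.2999,-2.2239)
  v6: (1-0.522)·(-0.28,-4.22) + 0.522·(1.86,-3.32) = (0.8371,-3.7502)
  v7: (1-0.522)·(4.03,-1.94) + 0.522·(4.09,-2.85) = (4.0613,-2.4150)
  v8: (1-0.522)·(4.03,-0.79) + 0.522·(4.46,-2.31) = (4.2545,-1.5834)
Shoelace sum Σ(x_i·y_{i+1} − x_{i+1}·y_i):
  i=1: 3.8634·1.4580 − 2.4847·0.9222 = +3.3413 (running +3.3413)
  i=2: 2.4847·1.1832 − 0.3202·1.4580 = +2.4731 (running +5.8144)
  i=3: 0.3202·0.7097 − -0.9913·1.1832 = +1.4001 (running +7.2145)
  i=4: -0.9913·-2.2239 − -1.2999·0.7097 = +3.1271 (running +10.3416)
  i=5: -1.2999·-3.7502 − 0.8371·-2.2239 = +6.7365 (running +17.0781)
  i=6: 0.8371·-2.4150 − 4.0613·-3.7502 = +13.2092 (running +30.2873)
  i=7: 4.0613·-1.5834 − 4.2545·-2.4150 = +3.8437 (running +34.1310)
  i=8: 4.2545·0.9222 − 3.8634·-1.5834 = +10.0408 (running +44.1719)
Area = |Σ|/2 = |44.1719|/2 = 22.0859

Area at t=0.522: 22.0859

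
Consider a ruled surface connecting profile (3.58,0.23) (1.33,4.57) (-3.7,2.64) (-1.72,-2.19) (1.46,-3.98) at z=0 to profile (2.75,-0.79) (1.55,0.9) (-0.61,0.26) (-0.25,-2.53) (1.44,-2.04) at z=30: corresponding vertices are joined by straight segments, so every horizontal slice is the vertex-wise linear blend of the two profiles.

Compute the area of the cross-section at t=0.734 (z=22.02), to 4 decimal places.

Cross-section at t=0.734: each vertex is (1-t)·p0[i] + t·p1[i].
  v1: (1-0.734)·(3.58,0.23) + 0.734·(2.75,-0.79) = (2.9708,-0.5187)
  v2: (1-0.734)·(1.33,4.57) + 0.734·(1.55,0.9) = (1.4915,1.8762)
  v3: (1-0.734)·(-3.7,2.64) + 0.734·(-0.61,0.26) = (-1.4319,0.8931)
  v4: (1-0.734)·(-1.72,-2.19) + 0.734·(-0.25,-2.53) = (-0.6410,-2.4396)
  v5: (1-0.734)·(1.46,-3.98) + 0.734·(1.44,-2.04) = (1.4453,-2.5560)
Shoelace sum Σ(x_i·y_{i+1} − x_{i+1}·y_i):
  i=1: 2.9708·1.8762 − 1.4915·-0.5187 = +6.3474 (running +6.3474)
  i=2: 1.4915·0.8931 − -1.4319·1.8762 = +4.0186 (running +10.3661)
  i=3: -1.4319·-2.4396 − -0.6410·0.8931 = +4.0658 (running +14.4319)
  i=4: -0.6410·-2.5560 − 1.4453·-2.4396 = +5.1644 (running +19.5963)
  i=5: 1.4453·-0.5187 − 2.9708·-2.5560 = +6.8438 (running +26.4401)
Area = |Σ|/2 = |26.4401|/2 = 13.2200

Area at t=0.734: 13.2200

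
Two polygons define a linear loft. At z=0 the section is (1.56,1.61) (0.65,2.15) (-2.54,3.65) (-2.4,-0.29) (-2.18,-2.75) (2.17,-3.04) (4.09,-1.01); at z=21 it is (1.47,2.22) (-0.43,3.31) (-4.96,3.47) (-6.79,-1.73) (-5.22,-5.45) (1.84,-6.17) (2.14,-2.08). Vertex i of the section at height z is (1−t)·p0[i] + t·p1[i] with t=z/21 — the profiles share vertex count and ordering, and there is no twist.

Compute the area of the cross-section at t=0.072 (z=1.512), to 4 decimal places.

Area at t=0.072: 30.8021

Cross-section at t=0.072: each vertex is (1-t)·p0[i] + t·p1[i].
  v1: (1-0.072)·(1.56,1.61) + 0.072·(1.47,2.22) = (1.5535,1.6539)
  v2: (1-0.072)·(0.65,2.15) + 0.072·(-0.43,3.31) = (0.5722,2.2335)
  v3: (1-0.072)·(-2.54,3.65) + 0.072·(-4.96,3.47) = (-2.7142,3.6370)
  v4: (1-0.072)·(-2.4,-0.29) + 0.072·(-6.79,-1.73) = (-2.7161,-0.3937)
  v5: (1-0.072)·(-2.18,-2.75) + 0.072·(-5.22,-5.45) = (-2.3989,-2.9444)
  v6: (1-0.072)·(2.17,-3.04) + 0.072·(1.84,-6.17) = (2.1462,-3.2654)
  v7: (1-0.072)·(4.09,-1.01) + 0.072·(2.14,-2.08) = (3.9496,-1.0870)
Shoelace sum Σ(x_i·y_{i+1} − x_{i+1}·y_i):
  i=1: 1.5535·2.2335 − 0.5722·1.6539 = +2.5234 (running +2.5234)
  i=2: 0.5722·3.6370 − -2.7142·2.2335 = +8.1436 (running +10.6669)
  i=3: -2.7142·-0.3937 − -2.7161·3.6370 = +10.9470 (running +21.6140)
  i=4: -2.7161·-2.9444 − -2.3989·-0.3937 = +7.0528 (running +28.6668)
  i=5: -2.3989·-3.2654 − 2.1462·-2.9444 = +14.1526 (running +42.8194)
  i=6: 2.1462·-1.0870 − 3.9496·-3.2654 = +10.5638 (running +53.3832)
  i=7: 3.9496·1.6539 − 1.5535·-1.0870 = +8.2211 (running +61.6043)
Area = |Σ|/2 = |61.6043|/2 = 30.8021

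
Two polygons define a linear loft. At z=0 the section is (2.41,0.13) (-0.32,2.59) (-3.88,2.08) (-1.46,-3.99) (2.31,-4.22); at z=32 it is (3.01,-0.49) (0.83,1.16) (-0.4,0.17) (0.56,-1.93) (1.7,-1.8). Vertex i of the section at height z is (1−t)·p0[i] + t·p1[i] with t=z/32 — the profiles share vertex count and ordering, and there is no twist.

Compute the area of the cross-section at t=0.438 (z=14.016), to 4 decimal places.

Area at t=0.438: 17.2002

Cross-section at t=0.438: each vertex is (1-t)·p0[i] + t·p1[i].
  v1: (1-0.438)·(2.41,0.13) + 0.438·(3.01,-0.49) = (2.6728,-0.1416)
  v2: (1-0.438)·(-0.32,2.59) + 0.438·(0.83,1.16) = (0.1837,1.9637)
  v3: (1-0.438)·(-3.88,2.08) + 0.438·(-0.4,0.17) = (-2.3558,1.2434)
  v4: (1-0.438)·(-1.46,-3.99) + 0.438·(0.56,-1.93) = (-0.5752,-3.0877)
  v5: (1-0.438)·(2.31,-4.22) + 0.438·(1.7,-1.8) = (2.0428,-3.1600)
Shoelace sum Σ(x_i·y_{i+1} − x_{i+1}·y_i):
  i=1: 2.6728·1.9637 − 0.1837·-0.1416 = +5.2745 (running +5.2745)
  i=2: 0.1837·1.2434 − -2.3558·1.9637 = +4.8543 (running +10.1288)
  i=3: -2.3558·-3.0877 − -0.5752·1.2434 = +7.9892 (running +18.1180)
  i=4: -0.5752·-3.1600 − 2.0428·-3.0877 = +8.1254 (running +26.2434)
  i=5: 2.0428·-0.1416 − 2.6728·-3.1600 = +8.1570 (running +34.4004)
Area = |Σ|/2 = |34.4004|/2 = 17.2002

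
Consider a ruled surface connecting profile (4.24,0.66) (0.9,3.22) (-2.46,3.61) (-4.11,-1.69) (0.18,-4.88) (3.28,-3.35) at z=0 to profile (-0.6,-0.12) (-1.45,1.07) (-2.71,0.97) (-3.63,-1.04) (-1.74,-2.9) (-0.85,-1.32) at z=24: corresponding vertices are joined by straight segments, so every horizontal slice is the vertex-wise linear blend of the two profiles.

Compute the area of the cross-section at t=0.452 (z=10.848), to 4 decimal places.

Area at t=0.452: 25.1712

Cross-section at t=0.452: each vertex is (1-t)·p0[i] + t·p1[i].
  v1: (1-0.452)·(4.24,0.66) + 0.452·(-0.6,-0.12) = (2.0523,0.3074)
  v2: (1-0.452)·(0.9,3.22) + 0.452·(-1.45,1.07) = (-0.1622,2.2482)
  v3: (1-0.452)·(-2.46,3.61) + 0.452·(-2.71,0.97) = (-2.5730,2.4167)
  v4: (1-0.452)·(-4.11,-1.69) + 0.452·(-3.63,-1.04) = (-3.8930,-1.3962)
  v5: (1-0.452)·(0.18,-4.88) + 0.452·(-1.74,-2.9) = (-0.6878,-3.9850)
  v6: (1-0.452)·(3.28,-3.35) + 0.452·(-0.85,-1.32) = (1.4132,-2.4324)
Shoelace sum Σ(x_i·y_{i+1} − x_{i+1}·y_i):
  i=1: 2.0523·2.2482 − -0.1622·0.3074 = +4.6639 (running +4.6639)
  i=2: -0.1622·2.4167 − -2.5730·2.2482 = +5.3926 (running +10.0565)
  i=3: -2.5730·-1.3962 − -3.8930·2.4167 = +13.0008 (running +23.0573)
  i=4: -3.8930·-3.9850 − -0.6878·-1.3962 = +14.5536 (running +37.6109)
  i=5: -0.6878·-2.4324 − 1.4132·-3.9850 = +7.3049 (running +44.9158)
  i=6: 1.4132·0.3074 − 2.0523·-2.4324 = +5.4266 (running +50.3425)
Area = |Σ|/2 = |50.3425|/2 = 25.1712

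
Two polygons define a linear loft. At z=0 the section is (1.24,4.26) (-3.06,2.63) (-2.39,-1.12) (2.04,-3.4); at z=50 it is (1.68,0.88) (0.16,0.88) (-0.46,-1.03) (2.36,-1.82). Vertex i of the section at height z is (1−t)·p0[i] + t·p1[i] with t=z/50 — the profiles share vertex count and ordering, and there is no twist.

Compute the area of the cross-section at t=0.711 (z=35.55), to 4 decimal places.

Cross-section at t=0.711: each vertex is (1-t)·p0[i] + t·p1[i].
  v1: (1-0.711)·(1.24,4.26) + 0.711·(1.68,0.88) = (1.5528,1.8568)
  v2: (1-0.711)·(-3.06,2.63) + 0.711·(0.16,0.88) = (-0.7706,1.3858)
  v3: (1-0.711)·(-2.39,-1.12) + 0.711·(-0.46,-1.03) = (-1.0178,-1.0560)
  v4: (1-0.711)·(2.04,-3.4) + 0.711·(2.36,-1.82) = (2.2675,-2.2766)
Shoelace sum Σ(x_i·y_{i+1} − x_{i+1}·y_i):
  i=1: 1.5528·1.3858 − -0.7706·1.8568 = +3.5827 (running +3.5827)
  i=2: -0.7706·-1.0560 − -1.0178·1.3858 = +2.2241 (running +5.8068)
  i=3: -1.0178·-2.2766 − 2.2675·-1.0560 = +4.7116 (running +10.5184)
  i=4: 2.2675·1.8568 − 1.5528·-2.2766 = +7.7456 (running +18.2640)
Area = |Σ|/2 = |18.2640|/2 = 9.1320

Area at t=0.711: 9.1320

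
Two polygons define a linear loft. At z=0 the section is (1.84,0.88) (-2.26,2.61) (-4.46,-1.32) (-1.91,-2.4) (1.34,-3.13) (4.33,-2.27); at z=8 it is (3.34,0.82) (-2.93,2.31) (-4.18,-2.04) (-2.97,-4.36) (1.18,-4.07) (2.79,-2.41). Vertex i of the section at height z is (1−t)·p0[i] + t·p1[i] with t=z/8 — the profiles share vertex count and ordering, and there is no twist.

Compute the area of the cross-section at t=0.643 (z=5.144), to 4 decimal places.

Area at t=0.643: 34.2092

Cross-section at t=0.643: each vertex is (1-t)·p0[i] + t·p1[i].
  v1: (1-0.643)·(1.84,0.88) + 0.643·(3.34,0.82) = (2.8045,0.8414)
  v2: (1-0.643)·(-2.26,2.61) + 0.643·(-2.93,2.31) = (-2.6908,2.4171)
  v3: (1-0.643)·(-4.46,-1.32) + 0.643·(-4.18,-2.04) = (-4.2800,-1.7830)
  v4: (1-0.643)·(-1.91,-2.4) + 0.643·(-2.97,-4.36) = (-2.5916,-3.6603)
  v5: (1-0.643)·(1.34,-3.13) + 0.643·(1.18,-4.07) = (1.2371,-3.7344)
  v6: (1-0.643)·(4.33,-2.27) + 0.643·(2.79,-2.41) = (3.3398,-2.3600)
Shoelace sum Σ(x_i·y_{i+1} − x_{i+1}·y_i):
  i=1: 2.8045·2.4171 − -2.6908·0.8414 = +9.0429 (running +9.0429)
  i=2: -2.6908·-1.7830 − -4.2800·2.4171 = +15.1427 (running +24.1856)
  i=3: -4.2800·-3.6603 − -2.5916·-1.7830 = +11.0452 (running +35.2307)
  i=4: -2.5916·-3.7344 − 1.2371·-3.6603 = +14.2063 (running +49.4370)
  i=5: 1.2371·-2.3600 − 3.3398·-3.7344 = +9.5525 (running +58.9895)
  i=6: 3.3398·0.8414 − 2.8045·-2.3600 = +9.4288 (running +68.4183)
Area = |Σ|/2 = |68.4183|/2 = 34.2092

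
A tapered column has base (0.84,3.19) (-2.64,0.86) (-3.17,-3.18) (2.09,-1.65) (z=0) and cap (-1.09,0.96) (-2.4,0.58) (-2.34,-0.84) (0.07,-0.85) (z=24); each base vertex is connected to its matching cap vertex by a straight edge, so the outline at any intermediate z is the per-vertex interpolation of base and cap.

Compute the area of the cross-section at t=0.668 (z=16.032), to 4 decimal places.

Area at t=0.668: 7.2786

Cross-section at t=0.668: each vertex is (1-t)·p0[i] + t·p1[i].
  v1: (1-0.668)·(0.84,3.19) + 0.668·(-1.09,0.96) = (-0.4492,1.7004)
  v2: (1-0.668)·(-2.64,0.86) + 0.668·(-2.4,0.58) = (-2.4797,0.6730)
  v3: (1-0.668)·(-3.17,-3.18) + 0.668·(-2.34,-0.84) = (-2.6156,-1.6169)
  v4: (1-0.668)·(2.09,-1.65) + 0.668·(0.07,-0.85) = (0.7406,-1.1156)
Shoelace sum Σ(x_i·y_{i+1} − x_{i+1}·y_i):
  i=1: -0.4492·0.6730 − -2.4797·1.7004 = +3.9140 (running +3.9140)
  i=2: -2.4797·-1.6169 − -2.6156·0.6730 = +5.7695 (running +9.6835)
  i=3: -2.6156·-1.1156 − 0.7406·-1.6169 = +4.1154 (running +13.7990)
  i=4: 0.7406·1.7004 − -0.4492·-1.1156 = +0.7582 (running +14.5572)
Area = |Σ|/2 = |14.5572|/2 = 7.2786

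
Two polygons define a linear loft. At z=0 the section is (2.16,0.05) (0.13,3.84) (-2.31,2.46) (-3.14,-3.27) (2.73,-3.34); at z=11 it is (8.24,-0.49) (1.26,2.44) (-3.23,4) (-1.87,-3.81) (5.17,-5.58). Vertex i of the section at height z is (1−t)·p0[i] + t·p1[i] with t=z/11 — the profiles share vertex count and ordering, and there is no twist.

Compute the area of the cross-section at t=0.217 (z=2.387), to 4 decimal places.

Cross-section at t=0.217: each vertex is (1-t)·p0[i] + t·p1[i].
  v1: (1-0.217)·(2.16,0.05) + 0.217·(8.24,-0.49) = (3.4794,-0.0672)
  v2: (1-0.217)·(0.13,3.84) + 0.217·(1.26,2.44) = (0.3752,3.5362)
  v3: (1-0.217)·(-2.31,2.46) + 0.217·(-3.23,4) = (-2.5096,2.7942)
  v4: (1-0.217)·(-3.14,-3.27) + 0.217·(-1.87,-3.81) = (-2.8644,-3.3872)
  v5: (1-0.217)·(2.73,-3.34) + 0.217·(5.17,-5.58) = (3.2595,-3.8261)
Shoelace sum Σ(x_i·y_{i+1} − x_{i+1}·y_i):
  i=1: 3.4794·3.5362 − 0.3752·-0.0672 = +12.3289 (running +12.3289)
  i=2: 0.3752·2.7942 − -2.5096·3.5362 = +9.9230 (running +22.2519)
  i=3: -2.5096·-3.3872 − -2.8644·2.7942 = +16.5043 (running +38.7562)
  i=4: -2.8644·-3.8261 − 3.2595·-3.3872 = +21.9999 (running +60.7561)
  i=5: 3.2595·-0.0672 − 3.4794·-3.8261 = +13.0933 (running +73.8494)
Area = |Σ|/2 = |73.8494|/2 = 36.9247

Area at t=0.217: 36.9247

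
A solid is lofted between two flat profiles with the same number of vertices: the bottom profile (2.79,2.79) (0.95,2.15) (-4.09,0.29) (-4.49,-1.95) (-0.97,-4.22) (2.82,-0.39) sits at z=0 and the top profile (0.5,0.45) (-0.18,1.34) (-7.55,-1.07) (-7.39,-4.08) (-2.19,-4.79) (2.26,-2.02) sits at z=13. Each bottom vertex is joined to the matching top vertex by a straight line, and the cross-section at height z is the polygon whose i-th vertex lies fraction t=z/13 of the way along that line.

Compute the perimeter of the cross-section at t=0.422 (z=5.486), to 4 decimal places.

Perimeter at t=0.422: 23.0926

Cross-section at t=0.422: each vertex is (1-t)·p0[i] + t·p1[i].
  v1: (1-0.422)·(2.79,2.79) + 0.422·(0.5,0.45) = (1.8236,1.8025)
  v2: (1-0.422)·(0.95,2.15) + 0.422·(-0.18,1.34) = (0.4731,1.8082)
  v3: (1-0.422)·(-4.09,0.29) + 0.422·(-7.55,-1.07) = (-5.5501,-0.2839)
  v4: (1-0.422)·(-4.49,-1.95) + 0.422·(-7.39,-4.08) = (-5.7138,-2.8489)
  v5: (1-0.422)·(-0.97,-4.22) + 0.422·(-2.19,-4.79) = (-1.4848,-4.4605)
  v6: (1-0.422)·(2.82,-0.39) + 0.422·(2.26,-2.02) = (2.5837,-1.0779)
Perimeter = Σ |v_{i+1} − v_i|:
  edge 1→2: √(-1.3505² + 0.0057²) = 1.3505 (running 1.3505)
  edge 2→3: √(-6.0233² + -2.0921²) = 6.3762 (running 7.7267)
  edge 3→4: √(-0.1637² + -2.5649²) = 2.5702 (running 10.2969)
  edge 4→5: √(4.2290² + -1.6117²) = 4.5257 (running 14.8226)
  edge 5→6: √(4.0685² + 3.3827²) = 5.2911 (running 20.1136)
  edge 6→1: √(-0.7601² + 2.8804²) = 2.9790 (running 23.0926)
Perimeter = 23.0926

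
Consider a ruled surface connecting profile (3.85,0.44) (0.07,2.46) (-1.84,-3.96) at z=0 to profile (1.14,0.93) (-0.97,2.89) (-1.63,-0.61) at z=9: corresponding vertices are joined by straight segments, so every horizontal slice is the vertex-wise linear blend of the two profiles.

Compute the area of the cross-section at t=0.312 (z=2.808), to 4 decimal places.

Cross-section at t=0.312: each vertex is (1-t)·p0[i] + t·p1[i].
  v1: (1-0.312)·(3.85,0.44) + 0.312·(1.14,0.93) = (3.0045,0.5929)
  v2: (1-0.312)·(0.07,2.46) + 0.312·(-0.97,2.89) = (-0.2545,2.5942)
  v3: (1-0.312)·(-1.84,-3.96) + 0.312·(-1.63,-0.61) = (-1.7745,-2.9148)
Shoelace sum Σ(x_i·y_{i+1} − x_{i+1}·y_i):
  i=1: 3.0045·2.5942 − -0.2545·0.5929 = +7.9450 (running +7.9450)
  i=2: -0.2545·-2.9148 − -1.7745·2.5942 = +5.3450 (running +13.2900)
  i=3: -1.7745·0.5929 − 3.0045·-2.9148 = +7.7054 (running +20.9954)
Area = |Σ|/2 = |20.9954|/2 = 10.4977

Area at t=0.312: 10.4977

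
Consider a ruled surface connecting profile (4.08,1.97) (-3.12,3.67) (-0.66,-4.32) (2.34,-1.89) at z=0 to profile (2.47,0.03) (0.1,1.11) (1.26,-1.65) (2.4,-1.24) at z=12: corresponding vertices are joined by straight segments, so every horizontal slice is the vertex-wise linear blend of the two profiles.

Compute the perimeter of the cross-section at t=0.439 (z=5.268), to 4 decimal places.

Cross-section at t=0.439: each vertex is (1-t)·p0[i] + t·p1[i].
  v1: (1-0.439)·(4.08,1.97) + 0.439·(2.47,0.03) = (3.3732,1.1183)
  v2: (1-0.439)·(-3.12,3.67) + 0.439·(0.1,1.11) = (-1.7064,2.5462)
  v3: (1-0.439)·(-0.66,-4.32) + 0.439·(1.26,-1.65) = (0.1829,-3.1479)
  v4: (1-0.439)·(2.34,-1.89) + 0.439·(2.4,-1.24) = (2.3663,-1.6046)
Perimeter = Σ |v_{i+1} − v_i|:
  edge 1→2: √(-5.0796² + 1.4278²) = 5.2765 (running 5.2765)
  edge 2→3: √(1.8893² + -5.6940²) = 5.9993 (running 11.2758)
  edge 3→4: √(2.1835² + 1.5432²) = 2.6738 (running 13.9495)
  edge 4→1: √(1.0069² + 2.7230²) = 2.9032 (running 16.8527)
Perimeter = 16.8527

Perimeter at t=0.439: 16.8527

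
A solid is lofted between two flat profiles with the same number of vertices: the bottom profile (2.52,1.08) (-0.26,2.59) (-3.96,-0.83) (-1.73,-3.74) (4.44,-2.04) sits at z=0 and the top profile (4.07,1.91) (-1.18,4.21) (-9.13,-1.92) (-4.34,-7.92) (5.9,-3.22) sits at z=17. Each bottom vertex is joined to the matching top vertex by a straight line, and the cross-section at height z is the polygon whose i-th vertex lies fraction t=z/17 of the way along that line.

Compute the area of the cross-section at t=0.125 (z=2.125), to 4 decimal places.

Cross-section at t=0.125: each vertex is (1-t)·p0[i] + t·p1[i].
  v1: (1-0.125)·(2.52,1.08) + 0.125·(4.07,1.91) = (2.7138,1.1838)
  v2: (1-0.125)·(-0.26,2.59) + 0.125·(-1.18,4.21) = (-0.3750,2.7925)
  v3: (1-0.125)·(-3.96,-0.83) + 0.125·(-9.13,-1.92) = (-4.6063,-0.9662)
  v4: (1-0.125)·(-1.73,-3.74) + 0.125·(-4.34,-7.92) = (-2.0562,-4.2625)
  v5: (1-0.125)·(4.44,-2.04) + 0.125·(5.9,-3.22) = (4.6225,-2.1875)
Shoelace sum Σ(x_i·y_{i+1} − x_{i+1}·y_i):
  i=1: 2.7138·2.7925 − -0.3750·1.1838 = +8.0221 (running +8.0221)
  i=2: -0.3750·-0.9662 − -4.6063·2.7925 = +13.2253 (running +21.2474)
  i=3: -4.6063·-4.2625 − -2.0562·-0.9662 = +17.6473 (running +38.8946)
  i=4: -2.0562·-2.1875 − 4.6225·-4.2625 = +24.2015 (running +63.0961)
  i=5: 4.6225·1.1838 − 2.7138·-2.1875 = +11.4082 (running +74.5043)
Area = |Σ|/2 = |74.5043|/2 = 37.2522

Area at t=0.125: 37.2522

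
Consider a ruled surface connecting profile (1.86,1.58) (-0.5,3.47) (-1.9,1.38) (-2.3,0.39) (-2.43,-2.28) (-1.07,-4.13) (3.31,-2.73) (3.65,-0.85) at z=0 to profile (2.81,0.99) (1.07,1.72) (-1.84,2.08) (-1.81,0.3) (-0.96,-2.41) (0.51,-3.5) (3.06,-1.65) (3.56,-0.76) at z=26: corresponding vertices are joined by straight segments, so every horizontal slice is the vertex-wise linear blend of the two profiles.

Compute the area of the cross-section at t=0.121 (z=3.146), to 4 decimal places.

Cross-section at t=0.121: each vertex is (1-t)·p0[i] + t·p1[i].
  v1: (1-0.121)·(1.86,1.58) + 0.121·(2.81,0.99) = (1.9749,1.5086)
  v2: (1-0.121)·(-0.5,3.47) + 0.121·(1.07,1.72) = (-0.3100,3.2583)
  v3: (1-0.121)·(-1.9,1.38) + 0.121·(-1.84,2.08) = (-1.8927,1.4647)
  v4: (1-0.121)·(-2.3,0.39) + 0.121·(-1.81,0.3) = (-2.2407,0.3791)
  v5: (1-0.121)·(-2.43,-2.28) + 0.121·(-0.96,-2.41) = (-2.2521,-2.2957)
  v6: (1-0.121)·(-1.07,-4.13) + 0.121·(0.51,-3.5) = (-0.8788,-4.0538)
  v7: (1-0.121)·(3.31,-2.73) + 0.121·(3.06,-1.65) = (3.2797,-2.5993)
  v8: (1-0.121)·(3.65,-0.85) + 0.121·(3.56,-0.76) = (3.6391,-0.8391)
Shoelace sum Σ(x_i·y_{i+1} − x_{i+1}·y_i):
  i=1: 1.9749·3.2583 − -0.3100·1.5086 = +6.9026 (running +6.9026)
  i=2: -0.3100·1.4647 − -1.8927·3.2583 = +5.7129 (running +12.6155)
  i=3: -1.8927·0.3791 − -2.2407·1.4647 = +2.5644 (running +15.1799)
  i=4: -2.2407·-2.2957 − -2.2521·0.3791 = +5.9979 (running +21.1778)
  i=5: -2.2521·-4.0538 − -0.8788·-2.2957 = +7.1121 (running +28.2899)
  i=6: -0.8788·-2.5993 − 3.2797·-4.0538 = +15.5797 (running +43.8696)
  i=7: 3.2797·-0.8391 − 3.6391·-2.5993 = +6.7071 (running +50.5767)
  i=8: 3.6391·1.5086 − 1.9749·-0.8391 = +7.1472 (running +57.7239)
Area = |Σ|/2 = |57.7239|/2 = 28.8620

Area at t=0.121: 28.8620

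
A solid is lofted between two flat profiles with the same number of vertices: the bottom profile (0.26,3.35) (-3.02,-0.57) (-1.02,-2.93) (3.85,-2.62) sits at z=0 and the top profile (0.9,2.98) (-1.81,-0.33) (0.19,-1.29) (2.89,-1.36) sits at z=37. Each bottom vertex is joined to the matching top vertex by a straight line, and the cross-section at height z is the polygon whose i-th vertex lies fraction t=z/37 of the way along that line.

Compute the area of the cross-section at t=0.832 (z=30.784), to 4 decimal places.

Cross-section at t=0.832: each vertex is (1-t)·p0[i] + t·p1[i].
  v1: (1-0.832)·(0.26,3.35) + 0.832·(0.9,2.98) = (0.7925,3.0422)
  v2: (1-0.832)·(-3.02,-0.57) + 0.832·(-1.81,-0.33) = (-2.0133,-0.3703)
  v3: (1-0.832)·(-1.02,-2.93) + 0.832·(0.19,-1.29) = (-0.0133,-1.5655)
  v4: (1-0.832)·(3.85,-2.62) + 0.832·(2.89,-1.36) = (3.0513,-1.5717)
Shoelace sum Σ(x_i·y_{i+1} − x_{i+1}·y_i):
  i=1: 0.7925·-0.3703 − -2.0133·3.0422 = +5.8312 (running +5.8312)
  i=2: -2.0133·-1.5655 − -0.0133·-0.3703 = +3.1469 (running +8.9782)
  i=3: -0.0133·-1.5717 − 3.0513·-1.5655 = +4.7977 (running +13.7759)
  i=4: 3.0513·3.0422 − 0.7925·-1.5717 = +10.5280 (running +24.3039)
Area = |Σ|/2 = |24.3039|/2 = 12.1519

Area at t=0.832: 12.1519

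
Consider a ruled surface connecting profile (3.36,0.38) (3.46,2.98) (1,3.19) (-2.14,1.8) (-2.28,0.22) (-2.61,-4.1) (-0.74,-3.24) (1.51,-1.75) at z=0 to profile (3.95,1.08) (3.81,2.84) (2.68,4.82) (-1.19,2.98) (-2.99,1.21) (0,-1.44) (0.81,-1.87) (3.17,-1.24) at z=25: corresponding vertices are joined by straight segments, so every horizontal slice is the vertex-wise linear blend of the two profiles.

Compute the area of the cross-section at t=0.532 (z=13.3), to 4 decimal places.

Cross-section at t=0.532: each vertex is (1-t)·p0[i] + t·p1[i].
  v1: (1-0.532)·(3.36,0.38) + 0.532·(3.95,1.08) = (3.6739,0.7524)
  v2: (1-0.532)·(3.46,2.98) + 0.532·(3.81,2.84) = (3.6462,2.9055)
  v3: (1-0.532)·(1,3.19) + 0.532·(2.68,4.82) = (1.8938,4.0572)
  v4: (1-0.532)·(-2.14,1.8) + 0.532·(-1.19,2.98) = (-1.6346,2.4278)
  v5: (1-0.532)·(-2.28,0.22) + 0.532·(-2.99,1.21) = (-2.6577,0.7467)
  v6: (1-0.532)·(-2.61,-4.1) + 0.532·(0,-1.44) = (-1.2215,-2.6849)
  v7: (1-0.532)·(-0.74,-3.24) + 0.532·(0.81,-1.87) = (0.0846,-2.5112)
  v8: (1-0.532)·(1.51,-1.75) + 0.532·(3.17,-1.24) = (2.3931,-1.4787)
Shoelace sum Σ(x_i·y_{i+1} − x_{i+1}·y_i):
  i=1: 3.6739·2.9055 − 3.6462·0.7524 = +7.9311 (running +7.9311)
  i=2: 3.6462·4.0572 − 1.8938·2.9055 = +9.2909 (running +17.2220)
  i=3: 1.8938·2.4278 − -1.6346·4.0572 = +11.2294 (running +28.4514)
  i=4: -1.6346·0.7467 − -2.6577·2.4278 = +5.2318 (running +33.6832)
  i=5: -2.6577·-2.6849 − -1.2215·0.7467 = +8.0477 (running +41.7309)
  i=6: -1.2215·-2.5112 − 0.0846·-2.6849 = +3.2945 (running +45.0254)
  i=7: 0.0846·-1.4787 − 2.3931·-2.5112 = +5.8844 (running +50.9098)
  i=8: 2.3931·0.7524 − 3.6739·-1.4787 = +7.2331 (running +58.1429)
Area = |Σ|/2 = |58.1429|/2 = 29.0714

Area at t=0.532: 29.0714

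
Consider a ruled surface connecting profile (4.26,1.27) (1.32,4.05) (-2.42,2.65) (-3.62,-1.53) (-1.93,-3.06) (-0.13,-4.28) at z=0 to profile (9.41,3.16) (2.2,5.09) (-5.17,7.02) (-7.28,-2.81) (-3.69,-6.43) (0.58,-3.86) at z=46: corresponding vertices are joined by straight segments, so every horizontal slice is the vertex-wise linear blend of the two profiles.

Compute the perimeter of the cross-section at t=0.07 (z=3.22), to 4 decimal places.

Perimeter at t=0.07: 25.1581

Cross-section at t=0.07: each vertex is (1-t)·p0[i] + t·p1[i].
  v1: (1-0.07)·(4.26,1.27) + 0.07·(9.41,3.16) = (4.6205,1.4023)
  v2: (1-0.07)·(1.32,4.05) + 0.07·(2.2,5.09) = (1.3816,4.1228)
  v3: (1-0.07)·(-2.42,2.65) + 0.07·(-5.17,7.02) = (-2.6125,2.9559)
  v4: (1-0.07)·(-3.62,-1.53) + 0.07·(-7.28,-2.81) = (-3.8762,-1.6196)
  v5: (1-0.07)·(-1.93,-3.06) + 0.07·(-3.69,-6.43) = (-2.0532,-3.2959)
  v6: (1-0.07)·(-0.13,-4.28) + 0.07·(0.58,-3.86) = (-0.0803,-4.2506)
Perimeter = Σ |v_{i+1} − v_i|:
  edge 1→2: √(-3.2389² + 2.7205²) = 4.2298 (running 4.2298)
  edge 2→3: √(-3.9941² + -1.1669²) = 4.1611 (running 8.3909)
  edge 3→4: √(-1.2637² + -4.5755²) = 4.7468 (running 13.1377)
  edge 4→5: √(1.8230² + -1.6763²) = 2.4766 (running 15.6143)
  edge 5→6: √(1.9729² + -0.9547²) = 2.1918 (running 17.8060)
  edge 6→1: √(4.7008² + 5.6529²) = 7.3521 (running 25.1581)
Perimeter = 25.1581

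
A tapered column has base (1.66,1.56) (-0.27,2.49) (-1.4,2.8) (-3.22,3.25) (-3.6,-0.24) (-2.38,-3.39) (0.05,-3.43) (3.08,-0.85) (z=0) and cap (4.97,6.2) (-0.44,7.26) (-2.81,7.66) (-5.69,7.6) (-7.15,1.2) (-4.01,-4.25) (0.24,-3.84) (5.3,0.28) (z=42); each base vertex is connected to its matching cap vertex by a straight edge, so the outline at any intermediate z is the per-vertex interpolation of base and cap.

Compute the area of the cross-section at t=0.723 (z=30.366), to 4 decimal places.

Area at t=0.723: 85.8310

Cross-section at t=0.723: each vertex is (1-t)·p0[i] + t·p1[i].
  v1: (1-0.723)·(1.66,1.56) + 0.723·(4.97,6.2) = (4.0531,4.9147)
  v2: (1-0.723)·(-0.27,2.49) + 0.723·(-0.44,7.26) = (-0.3929,5.9387)
  v3: (1-0.723)·(-1.4,2.8) + 0.723·(-2.81,7.66) = (-2.4194,6.3138)
  v4: (1-0.723)·(-3.22,3.25) + 0.723·(-5.69,7.6) = (-5.0058,6.3950)
  v5: (1-0.723)·(-3.6,-0.24) + 0.723·(-7.15,1.2) = (-6.1667,0.8011)
  v6: (1-0.723)·(-2.38,-3.39) + 0.723·(-4.01,-4.25) = (-3.5585,-4.0118)
  v7: (1-0.723)·(0.05,-3.43) + 0.723·(0.24,-3.84) = (0.1874,-3.7264)
  v8: (1-0.723)·(3.08,-0.85) + 0.723·(5.3,0.28) = (4.6851,-0.0330)
Shoelace sum Σ(x_i·y_{i+1} − x_{i+1}·y_i):
  i=1: 4.0531·5.9387 − -0.3929·4.9147 = +26.0014 (running +26.0014)
  i=2: -0.3929·6.3138 − -2.4194·5.9387 = +11.8875 (running +37.8890)
  i=3: -2.4194·6.3950 − -5.0058·6.3138 = +16.1332 (running +54.0222)
  i=4: -5.0058·0.8011 − -6.1667·6.3950 = +35.4258 (running +89.4479)
  i=5: -6.1667·-4.0118 − -3.5585·0.8011 = +27.5900 (running +117.0380)
  i=6: -3.5585·-3.7264 − 0.1874·-4.0118 = +14.0122 (running +131.0501)
  i=7: 0.1874·-0.0330 − 4.6851·-3.7264 = +17.4524 (running +148.5025)
  i=8: 4.6851·4.9147 − 4.0531·-0.0330 = +23.1596 (running +171.6620)
Area = |Σ|/2 = |171.6620|/2 = 85.8310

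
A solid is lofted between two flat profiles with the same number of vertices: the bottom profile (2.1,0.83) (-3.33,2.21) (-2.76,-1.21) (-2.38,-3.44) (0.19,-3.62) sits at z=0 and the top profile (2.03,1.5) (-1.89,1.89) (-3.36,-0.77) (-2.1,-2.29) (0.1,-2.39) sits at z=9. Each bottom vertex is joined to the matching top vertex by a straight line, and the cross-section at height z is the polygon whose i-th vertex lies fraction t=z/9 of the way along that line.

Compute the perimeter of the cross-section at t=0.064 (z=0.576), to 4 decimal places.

Cross-section at t=0.064: each vertex is (1-t)·p0[i] + t·p1[i].
  v1: (1-0.064)·(2.1,0.83) + 0.064·(2.03,1.5) = (2.0955,0.8729)
  v2: (1-0.064)·(-3.33,2.21) + 0.064·(-1.89,1.89) = (-3.2378,2.1895)
  v3: (1-0.064)·(-2.76,-1.21) + 0.064·(-3.36,-0.77) = (-2.7984,-1.1818)
  v4: (1-0.064)·(-2.38,-3.44) + 0.064·(-2.1,-2.29) = (-2.3621,-3.3664)
  v5: (1-0.064)·(0.19,-3.62) + 0.064·(0.1,-2.39) = (0.1842,-3.5413)
Perimeter = Σ |v_{i+1} − v_i|:
  edge 1→2: √(-5.3334² + 1.3166²) = 5.4935 (running 5.4935)
  edge 2→3: √(0.4394² + -3.3714²) = 3.3999 (running 8.8934)
  edge 3→4: √(0.4363² + -2.1846²) = 2.2277 (running 11.1211)
  edge 4→5: √(2.5463² + -0.1749²) = 2.5523 (running 13.6734)
  edge 5→1: √(1.9113² + 4.4142²) = 4.8102 (running 18.4836)
Perimeter = 18.4836

Perimeter at t=0.064: 18.4836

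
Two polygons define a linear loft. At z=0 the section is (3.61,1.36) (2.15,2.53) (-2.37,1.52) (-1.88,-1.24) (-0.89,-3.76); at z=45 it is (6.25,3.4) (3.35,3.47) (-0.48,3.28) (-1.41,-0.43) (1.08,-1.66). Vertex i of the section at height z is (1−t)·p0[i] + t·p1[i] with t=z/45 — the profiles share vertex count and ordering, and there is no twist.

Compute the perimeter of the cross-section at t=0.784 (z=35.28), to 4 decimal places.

Perimeter at t=0.784: 19.9431

Cross-section at t=0.784: each vertex is (1-t)·p0[i] + t·p1[i].
  v1: (1-0.784)·(3.61,1.36) + 0.784·(6.25,3.4) = (5.6798,2.9594)
  v2: (1-0.784)·(2.15,2.53) + 0.784·(3.35,3.47) = (3.0908,3.2670)
  v3: (1-0.784)·(-2.37,1.52) + 0.784·(-0.48,3.28) = (-0.8882,2.8998)
  v4: (1-0.784)·(-1.88,-1.24) + 0.784·(-1.41,-0.43) = (-1.5115,-0.6050)
  v5: (1-0.784)·(-0.89,-3.76) + 0.784·(1.08,-1.66) = (0.6545,-2.1136)
Perimeter = Σ |v_{i+1} − v_i|:
  edge 1→2: √(-2.5890² + 0.3076²) = 2.6072 (running 2.6072)
  edge 2→3: √(-3.9790² + -0.3671²) = 3.9959 (running 6.6031)
  edge 3→4: √(-0.6233² + -3.5048²) = 3.5598 (running 10.1629)
  edge 4→5: √(2.1660² + -1.5086²) = 2.6396 (running 12.8025)
  edge 5→1: √(5.0253² + 5.0730²) = 7.1406 (running 19.9431)
Perimeter = 19.9431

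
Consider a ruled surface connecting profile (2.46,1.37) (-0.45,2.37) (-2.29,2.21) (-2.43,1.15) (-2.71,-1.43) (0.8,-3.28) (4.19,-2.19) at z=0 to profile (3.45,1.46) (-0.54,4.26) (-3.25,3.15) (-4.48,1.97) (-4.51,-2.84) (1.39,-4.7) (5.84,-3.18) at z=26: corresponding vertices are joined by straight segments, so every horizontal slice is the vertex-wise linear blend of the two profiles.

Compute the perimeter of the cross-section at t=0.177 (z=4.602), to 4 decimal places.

Cross-section at t=0.177: each vertex is (1-t)·p0[i] + t·p1[i].
  v1: (1-0.177)·(2.46,1.37) + 0.177·(3.45,1.46) = (2.6352,1.3859)
  v2: (1-0.177)·(-0.45,2.37) + 0.177·(-0.54,4.26) = (-0.4659,2.7045)
  v3: (1-0.177)·(-2.29,2.21) + 0.177·(-3.25,3.15) = (-2.4599,2.3764)
  v4: (1-0.177)·(-2.43,1.15) + 0.177·(-4.48,1.97) = (-2.7929,1.2951)
  v5: (1-0.177)·(-2.71,-1.43) + 0.177·(-4.51,-2.84) = (-3.0286,-1.6796)
  v6: (1-0.177)·(0.8,-3.28) + 0.177·(1.39,-4.7) = (0.9044,-3.5313)
  v7: (1-0.177)·(4.19,-2.19) + 0.177·(5.84,-3.18) = (4.4821,-2.3652)
Perimeter = Σ |v_{i+1} − v_i|:
  edge 1→2: √(-3.1012² + 1.3186²) = 3.3699 (running 3.3699)
  edge 2→3: √(-1.9940² + -0.3281²) = 2.0208 (running 5.3907)
  edge 3→4: √(-0.3329² + -1.0812²) = 1.1313 (running 6.5220)
  edge 4→5: √(-0.2357² + -2.9747²) = 2.9840 (running 9.5060)
  edge 5→6: √(3.9330² + -1.8518²) = 4.3472 (running 13.8532)
  edge 6→7: √(3.5776² + 1.1661²) = 3.7629 (running 17.6161)
  edge 7→1: √(-1.8468² + 3.7512²) = 4.1811 (running 21.7972)
Perimeter = 21.7972

Perimeter at t=0.177: 21.7972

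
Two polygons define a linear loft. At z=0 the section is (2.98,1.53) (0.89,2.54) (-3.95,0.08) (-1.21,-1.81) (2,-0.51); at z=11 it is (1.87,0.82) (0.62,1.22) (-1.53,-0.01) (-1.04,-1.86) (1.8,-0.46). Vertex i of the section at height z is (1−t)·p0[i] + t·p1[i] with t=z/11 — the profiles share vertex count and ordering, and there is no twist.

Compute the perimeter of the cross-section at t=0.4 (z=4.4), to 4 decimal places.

Perimeter at t=0.4: 13.9721

Cross-section at t=0.4: each vertex is (1-t)·p0[i] + t·p1[i].
  v1: (1-0.4)·(2.98,1.53) + 0.4·(1.87,0.82) = (2.5360,1.2460)
  v2: (1-0.4)·(0.89,2.54) + 0.4·(0.62,1.22) = (0.7820,2.0120)
  v3: (1-0.4)·(-3.95,0.08) + 0.4·(-1.53,-0.01) = (-2.9820,0.0440)
  v4: (1-0.4)·(-1.21,-1.81) + 0.4·(-1.04,-1.86) = (-1.1420,-1.8300)
  v5: (1-0.4)·(2,-0.51) + 0.4·(1.8,-0.46) = (1.9200,-0.4900)
Perimeter = Σ |v_{i+1} − v_i|:
  edge 1→2: √(-1.7540² + 0.7660²) = 1.9140 (running 1.9140)
  edge 2→3: √(-3.7640² + -1.9680²) = 4.2474 (running 6.1614)
  edge 3→4: √(1.8400² + -1.8740²) = 2.6263 (running 8.7877)
  edge 4→5: √(3.0620² + 1.3400²) = 3.3424 (running 12.1301)
  edge 5→1: √(0.6160² + 1.7360²) = 1.8421 (running 13.9721)
Perimeter = 13.9721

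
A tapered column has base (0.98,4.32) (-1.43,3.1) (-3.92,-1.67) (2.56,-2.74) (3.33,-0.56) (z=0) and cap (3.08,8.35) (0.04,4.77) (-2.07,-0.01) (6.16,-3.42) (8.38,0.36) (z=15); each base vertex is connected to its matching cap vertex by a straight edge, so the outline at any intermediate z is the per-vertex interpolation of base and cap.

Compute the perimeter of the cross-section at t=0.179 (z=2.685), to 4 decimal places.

Cross-section at t=0.179: each vertex is (1-t)·p0[i] + t·p1[i].
  v1: (1-0.179)·(0.98,4.32) + 0.179·(3.08,8.35) = (1.3559,5.0414)
  v2: (1-0.179)·(-1.43,3.1) + 0.179·(0.04,4.77) = (-1.1669,3.3989)
  v3: (1-0.179)·(-3.92,-1.67) + 0.179·(-2.07,-0.01) = (-3.5888,-1.3729)
  v4: (1-0.179)·(2.56,-2.74) + 0.179·(6.16,-3.42) = (3.2044,-2.8617)
  v5: (1-0.179)·(3.33,-0.56) + 0.179·(8.38,0.36) = (4.2340,-0.3953)
Perimeter = Σ |v_{i+1} − v_i|:
  edge 1→2: √(-2.5228² + -1.6424²) = 3.0103 (running 3.0103)
  edge 2→3: √(-2.4220² + -4.7718²) = 5.3513 (running 8.3616)
  edge 3→4: √(6.7933² + -1.4889²) = 6.9545 (running 15.3161)
  edge 4→5: √(1.0295² + 2.4664²) = 2.6727 (running 17.9887)
  edge 5→1: √(-2.8780² + 5.4367²) = 6.1515 (running 24.1402)
Perimeter = 24.1402

Perimeter at t=0.179: 24.1402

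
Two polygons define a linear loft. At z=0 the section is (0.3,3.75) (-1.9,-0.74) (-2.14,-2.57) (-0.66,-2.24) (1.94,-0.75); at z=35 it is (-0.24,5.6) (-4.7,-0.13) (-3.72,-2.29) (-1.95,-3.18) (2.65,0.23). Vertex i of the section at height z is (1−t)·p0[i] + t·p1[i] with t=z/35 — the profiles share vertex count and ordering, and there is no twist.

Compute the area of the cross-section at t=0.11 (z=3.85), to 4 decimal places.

Cross-section at t=0.11: each vertex is (1-t)·p0[i] + t·p1[i].
  v1: (1-0.11)·(0.3,3.75) + 0.11·(-0.24,5.6) = (0.2406,3.9535)
  v2: (1-0.11)·(-1.9,-0.74) + 0.11·(-4.7,-0.13) = (-2.2080,-0.6729)
  v3: (1-0.11)·(-2.14,-2.57) + 0.11·(-3.72,-2.29) = (-2.3138,-2.5392)
  v4: (1-0.11)·(-0.66,-2.24) + 0.11·(-1.95,-3.18) = (-0.8019,-2.3434)
  v5: (1-0.11)·(1.94,-0.75) + 0.11·(2.65,0.23) = (2.0181,-0.6422)
Shoelace sum Σ(x_i·y_{i+1} − x_{i+1}·y_i):
  i=1: 0.2406·-0.6729 − -2.2080·3.9535 = +8.5674 (running +8.5674)
  i=2: -2.2080·-2.5392 − -2.3138·-0.6729 = +4.0496 (running +12.6170)
  i=3: -2.3138·-2.3434 − -0.8019·-2.5392 = +3.3860 (running +16.0030)
  i=4: -0.8019·-0.6422 − 2.0181·-2.3434 = +5.2442 (running +21.2472)
  i=5: 2.0181·3.9535 − 0.2406·-0.6422 = +8.1331 (running +29.3803)
Area = |Σ|/2 = |29.3803|/2 = 14.6901

Area at t=0.11: 14.6901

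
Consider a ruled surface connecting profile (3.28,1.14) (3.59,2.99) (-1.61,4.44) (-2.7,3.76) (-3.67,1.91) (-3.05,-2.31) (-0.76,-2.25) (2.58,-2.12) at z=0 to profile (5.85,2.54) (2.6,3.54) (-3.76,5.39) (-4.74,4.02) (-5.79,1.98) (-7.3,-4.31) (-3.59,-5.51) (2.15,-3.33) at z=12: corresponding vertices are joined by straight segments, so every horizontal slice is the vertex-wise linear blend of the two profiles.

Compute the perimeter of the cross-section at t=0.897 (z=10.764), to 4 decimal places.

Cross-section at t=0.897: each vertex is (1-t)·p0[i] + t·p1[i].
  v1: (1-0.897)·(3.28,1.14) + 0.897·(5.85,2.54) = (5.5853,2.3958)
  v2: (1-0.897)·(3.59,2.99) + 0.897·(2.6,3.54) = (2.7020,3.4834)
  v3: (1-0.897)·(-1.61,4.44) + 0.897·(-3.76,5.39) = (-3.5385,5.2922)
  v4: (1-0.897)·(-2.7,3.76) + 0.897·(-4.74,4.02) = (-4.5299,3.9932)
  v5: (1-0.897)·(-3.67,1.91) + 0.897·(-5.79,1.98) = (-5.5716,1.9728)
  v6: (1-0.897)·(-3.05,-2.31) + 0.897·(-7.3,-4.31) = (-6.8622,-4.1040)
  v7: (1-0.897)·(-0.76,-2.25) + 0.897·(-3.59,-5.51) = (-3.2985,-5.1742)
  v8: (1-0.897)·(2.58,-2.12) + 0.897·(2.15,-3.33) = (2.1943,-3.2054)
Perimeter = Σ |v_{i+1} − v_i|:
  edge 1→2: √(-2.8833² + 1.0875²) = 3.0816 (running 3.0816)
  edge 2→3: √(-6.2405² + 1.8088²) = 6.4974 (running 9.5790)
  edge 3→4: √(-0.9913² + -1.2989²) = 1.6340 (running 11.2130)
  edge 4→5: √(-1.0418² + -2.0204²) = 2.2732 (running 13.4862)
  edge 5→6: √(-1.2906² + -6.0768²) = 6.2123 (running 19.6985)
  edge 6→7: √(3.5637² + -1.0702²) = 3.7210 (running 23.4195)
  edge 7→8: √(5.4928² + 1.9688²) = 5.8350 (running 29.2545)
  edge 8→1: √(3.3910² + 5.6012²) = 6.5477 (running 35.8021)
Perimeter = 35.8021

Perimeter at t=0.897: 35.8021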